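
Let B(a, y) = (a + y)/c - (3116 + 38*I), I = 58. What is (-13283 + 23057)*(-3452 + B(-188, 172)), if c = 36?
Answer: -85741872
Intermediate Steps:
B(a, y) = -5320 + a/36 + y/36 (B(a, y) = (a + y)/36 - 38/(1/(58 + 82)) = (a + y)*(1/36) - 38/(1/140) = (a/36 + y/36) - 38/1/140 = (a/36 + y/36) - 38*140 = (a/36 + y/36) - 5320 = -5320 + a/36 + y/36)
(-13283 + 23057)*(-3452 + B(-188, 172)) = (-13283 + 23057)*(-3452 + (-5320 + (1/36)*(-188) + (1/36)*172)) = 9774*(-3452 + (-5320 - 47/9 + 43/9)) = 9774*(-3452 - 47884/9) = 9774*(-78952/9) = -85741872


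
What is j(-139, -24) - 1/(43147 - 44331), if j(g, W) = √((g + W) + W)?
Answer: 1/1184 + I*√187 ≈ 0.0008446 + 13.675*I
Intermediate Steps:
j(g, W) = √(g + 2*W) (j(g, W) = √((W + g) + W) = √(g + 2*W))
j(-139, -24) - 1/(43147 - 44331) = √(-139 + 2*(-24)) - 1/(43147 - 44331) = √(-139 - 48) - 1/(-1184) = √(-187) - 1*(-1/1184) = I*√187 + 1/1184 = 1/1184 + I*√187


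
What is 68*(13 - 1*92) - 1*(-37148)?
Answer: 31776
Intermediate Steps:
68*(13 - 1*92) - 1*(-37148) = 68*(13 - 92) + 37148 = 68*(-79) + 37148 = -5372 + 37148 = 31776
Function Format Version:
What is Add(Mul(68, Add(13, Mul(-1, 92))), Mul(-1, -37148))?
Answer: 31776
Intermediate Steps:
Add(Mul(68, Add(13, Mul(-1, 92))), Mul(-1, -37148)) = Add(Mul(68, Add(13, -92)), 37148) = Add(Mul(68, -79), 37148) = Add(-5372, 37148) = 31776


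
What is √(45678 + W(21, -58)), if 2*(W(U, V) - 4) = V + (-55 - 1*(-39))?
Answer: √45645 ≈ 213.65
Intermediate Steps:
W(U, V) = -4 + V/2 (W(U, V) = 4 + (V + (-55 - 1*(-39)))/2 = 4 + (V + (-55 + 39))/2 = 4 + (V - 16)/2 = 4 + (-16 + V)/2 = 4 + (-8 + V/2) = -4 + V/2)
√(45678 + W(21, -58)) = √(45678 + (-4 + (½)*(-58))) = √(45678 + (-4 - 29)) = √(45678 - 33) = √45645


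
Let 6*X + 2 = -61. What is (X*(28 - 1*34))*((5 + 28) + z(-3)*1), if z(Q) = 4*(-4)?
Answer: 1071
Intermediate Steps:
X = -21/2 (X = -1/3 + (1/6)*(-61) = -1/3 - 61/6 = -21/2 ≈ -10.500)
z(Q) = -16
(X*(28 - 1*34))*((5 + 28) + z(-3)*1) = (-21*(28 - 1*34)/2)*((5 + 28) - 16*1) = (-21*(28 - 34)/2)*(33 - 16) = -21/2*(-6)*17 = 63*17 = 1071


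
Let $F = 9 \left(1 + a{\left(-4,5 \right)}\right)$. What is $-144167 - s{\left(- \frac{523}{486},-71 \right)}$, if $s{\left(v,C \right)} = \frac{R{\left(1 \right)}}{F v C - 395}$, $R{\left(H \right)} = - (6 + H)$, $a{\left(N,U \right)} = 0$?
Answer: $- \frac{2278270723}{15803} \approx -1.4417 \cdot 10^{5}$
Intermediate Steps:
$F = 9$ ($F = 9 \left(1 + 0\right) = 9 \cdot 1 = 9$)
$R{\left(H \right)} = -6 - H$
$s{\left(v,C \right)} = - \frac{7}{-395 + 9 C v}$ ($s{\left(v,C \right)} = \frac{-6 - 1}{9 v C - 395} = \frac{-6 - 1}{9 C v - 395} = - \frac{7}{-395 + 9 C v}$)
$-144167 - s{\left(- \frac{523}{486},-71 \right)} = -144167 - - \frac{7}{-395 + 9 \left(-71\right) \left(- \frac{523}{486}\right)} = -144167 - - \frac{7}{-395 + \frac{37133}{54}} = -144167 - - \frac{7}{\frac{15803}{54}} = -144167 - \left(-7\right) \frac{54}{15803} = -144167 - - \frac{378}{15803} = -144167 + \frac{378}{15803} = - \frac{2278270723}{15803}$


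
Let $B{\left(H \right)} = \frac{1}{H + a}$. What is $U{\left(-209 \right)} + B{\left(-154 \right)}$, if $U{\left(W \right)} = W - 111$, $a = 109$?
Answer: $- \frac{14401}{45} \approx -320.02$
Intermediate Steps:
$U{\left(W \right)} = -111 + W$
$B{\left(H \right)} = \frac{1}{109 + H}$ ($B{\left(H \right)} = \frac{1}{H + 109} = \frac{1}{109 + H}$)
$U{\left(-209 \right)} + B{\left(-154 \right)} = \left(-111 - 209\right) + \frac{1}{109 - 154} = -320 + \frac{1}{-45} = -320 - \frac{1}{45} = - \frac{14401}{45}$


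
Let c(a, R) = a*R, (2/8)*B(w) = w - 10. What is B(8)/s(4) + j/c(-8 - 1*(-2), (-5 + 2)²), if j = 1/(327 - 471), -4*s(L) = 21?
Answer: 82951/54432 ≈ 1.5239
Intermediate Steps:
s(L) = -21/4 (s(L) = -¼*21 = -21/4)
B(w) = -40 + 4*w (B(w) = 4*(w - 10) = 4*(-10 + w) = -40 + 4*w)
j = -1/144 (j = 1/(-144) = -1/144 ≈ -0.0069444)
c(a, R) = R*a
B(8)/s(4) + j/c(-8 - 1*(-2), (-5 + 2)²) = (-40 + 4*8)/(-21/4) - 1/((-8 - 1*(-2))*(-5 + 2)²)/144 = (-40 + 32)*(-4/21) - 1/(9*(-8 + 2))/144 = -8*(-4/21) - 1/(144*(9*(-6))) = 32/21 - 1/144/(-54) = 32/21 - 1/144*(-1/54) = 32/21 + 1/7776 = 82951/54432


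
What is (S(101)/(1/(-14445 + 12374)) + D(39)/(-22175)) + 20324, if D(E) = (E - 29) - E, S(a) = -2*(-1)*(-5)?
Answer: 909928979/22175 ≈ 41034.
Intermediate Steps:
S(a) = -10 (S(a) = 2*(-5) = -10)
D(E) = -29 (D(E) = (-29 + E) - E = -29)
(S(101)/(1/(-14445 + 12374)) + D(39)/(-22175)) + 20324 = (-10/(1/(-14445 + 12374)) - 29/(-22175)) + 20324 = (-10/(1/(-2071)) - 29*(-1/22175)) + 20324 = (-10/(-1/2071) + 29/22175) + 20324 = (-10*(-2071) + 29/22175) + 20324 = (20710 + 29/22175) + 20324 = 459244279/22175 + 20324 = 909928979/22175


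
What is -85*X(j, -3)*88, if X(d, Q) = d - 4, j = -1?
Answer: 37400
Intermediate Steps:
X(d, Q) = -4 + d
-85*X(j, -3)*88 = -85*(-4 - 1)*88 = -85*(-5)*88 = 425*88 = 37400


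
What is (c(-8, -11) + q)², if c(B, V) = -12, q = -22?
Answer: 1156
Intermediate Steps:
(c(-8, -11) + q)² = (-12 - 22)² = (-34)² = 1156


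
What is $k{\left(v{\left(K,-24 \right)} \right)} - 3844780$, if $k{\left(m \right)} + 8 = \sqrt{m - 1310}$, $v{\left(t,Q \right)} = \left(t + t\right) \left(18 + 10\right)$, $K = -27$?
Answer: $-3844788 + i \sqrt{2822} \approx -3.8448 \cdot 10^{6} + 53.122 i$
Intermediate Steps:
$v{\left(t,Q \right)} = 56 t$ ($v{\left(t,Q \right)} = 2 t 28 = 56 t$)
$k{\left(m \right)} = -8 + \sqrt{-1310 + m}$ ($k{\left(m \right)} = -8 + \sqrt{m - 1310} = -8 + \sqrt{-1310 + m}$)
$k{\left(v{\left(K,-24 \right)} \right)} - 3844780 = \left(-8 + \sqrt{-1310 + 56 \left(-27\right)}\right) - 3844780 = \left(-8 + \sqrt{-1310 - 1512}\right) - 3844780 = \left(-8 + \sqrt{-2822}\right) - 3844780 = \left(-8 + i \sqrt{2822}\right) - 3844780 = -3844788 + i \sqrt{2822}$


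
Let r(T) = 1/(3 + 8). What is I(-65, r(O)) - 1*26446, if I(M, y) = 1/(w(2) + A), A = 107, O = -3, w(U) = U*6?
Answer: -3147073/119 ≈ -26446.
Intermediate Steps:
w(U) = 6*U
r(T) = 1/11
I(M, y) = 1/119 (I(M, y) = 1/(6*2 + 107) = 1/(12 + 107) = 1/119)
I(-65, r(O)) - 1*26446 = 1/119 - 1*26446 = 1/119 - 26446 = -3147073/119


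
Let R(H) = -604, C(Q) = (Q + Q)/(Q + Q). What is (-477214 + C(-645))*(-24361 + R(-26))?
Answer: 11913622545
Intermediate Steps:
C(Q) = 1 (C(Q) = (2*Q)/((2*Q)) = (2*Q)*(1/(2*Q)) = 1)
(-477214 + C(-645))*(-24361 + R(-26)) = (-477214 + 1)*(-24361 - 604) = -477213*(-24965) = 11913622545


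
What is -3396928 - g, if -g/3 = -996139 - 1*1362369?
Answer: -10472452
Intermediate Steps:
g = 7075524 (g = -3*(-996139 - 1*1362369) = -3*(-996139 - 1362369) = -3*(-2358508) = 7075524)
-3396928 - g = -3396928 - 1*7075524 = -3396928 - 7075524 = -10472452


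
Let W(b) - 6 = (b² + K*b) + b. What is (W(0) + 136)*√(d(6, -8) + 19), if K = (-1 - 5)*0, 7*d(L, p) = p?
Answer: 710*√35/7 ≈ 600.06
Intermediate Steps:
d(L, p) = p/7
K = 0 (K = -6*0 = 0)
W(b) = 6 + b + b² (W(b) = 6 + ((b² + 0*b) + b) = 6 + ((b² + 0) + b) = 6 + (b² + b) = 6 + (b + b²) = 6 + b + b²)
(W(0) + 136)*√(d(6, -8) + 19) = ((6 + 0 + 0²) + 136)*√((⅐)*(-8) + 19) = ((6 + 0 + 0) + 136)*√(-8/7 + 19) = (6 + 136)*√(125/7) = 142*(5*√35/7) = 710*√35/7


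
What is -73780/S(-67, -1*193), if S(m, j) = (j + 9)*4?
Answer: 18445/184 ≈ 100.24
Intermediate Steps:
S(m, j) = 36 + 4*j (S(m, j) = (9 + j)*4 = 36 + 4*j)
-73780/S(-67, -1*193) = -73780/(36 + 4*(-1*193)) = -73780/(36 + 4*(-193)) = -73780/(36 - 772) = -73780/(-736) = -73780*(-1/736) = 18445/184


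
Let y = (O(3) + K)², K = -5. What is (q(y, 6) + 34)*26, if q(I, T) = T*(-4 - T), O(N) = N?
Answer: -676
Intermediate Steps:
y = 4 (y = (3 - 5)² = (-2)² = 4)
(q(y, 6) + 34)*26 = (-1*6*(4 + 6) + 34)*26 = (-1*6*10 + 34)*26 = (-60 + 34)*26 = -26*26 = -676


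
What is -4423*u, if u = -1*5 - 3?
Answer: 35384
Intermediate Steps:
u = -8 (u = -5 - 3 = -8)
-4423*u = -4423*(-8) = 35384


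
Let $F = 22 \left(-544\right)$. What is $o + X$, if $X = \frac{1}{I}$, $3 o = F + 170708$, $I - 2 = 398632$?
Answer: $\frac{7031017907}{132878} \approx 52913.0$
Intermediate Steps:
$I = 398634$ ($I = 2 + 398632 = 398634$)
$F = -11968$
$o = \frac{158740}{3}$ ($o = \frac{-11968 + 170708}{3} = \frac{1}{3} \cdot 158740 = \frac{158740}{3} \approx 52913.0$)
$X = \frac{1}{398634} \approx 2.5086 \cdot 10^{-6}$
$o + X = \frac{158740}{3} + \frac{1}{398634} = \frac{7031017907}{132878}$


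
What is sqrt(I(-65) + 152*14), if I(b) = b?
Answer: sqrt(2063) ≈ 45.420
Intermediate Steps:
sqrt(I(-65) + 152*14) = sqrt(-65 + 152*14) = sqrt(-65 + 2128) = sqrt(2063)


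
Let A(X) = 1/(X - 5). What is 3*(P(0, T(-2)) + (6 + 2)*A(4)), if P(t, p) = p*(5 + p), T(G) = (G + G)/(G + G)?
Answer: -6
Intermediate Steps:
T(G) = 1 (T(G) = (2*G)/((2*G)) = (2*G)*(1/(2*G)) = 1)
A(X) = 1/(-5 + X)
3*(P(0, T(-2)) + (6 + 2)*A(4)) = 3*(1*(5 + 1) + (6 + 2)/(-5 + 4)) = 3*(1*6 + 8/(-1)) = 3*(6 + 8*(-1)) = 3*(6 - 8) = 3*(-2) = -6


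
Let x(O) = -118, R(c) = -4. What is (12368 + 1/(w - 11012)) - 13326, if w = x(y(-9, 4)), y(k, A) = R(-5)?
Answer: -10662541/11130 ≈ -958.00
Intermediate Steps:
y(k, A) = -4
w = -118
(12368 + 1/(w - 11012)) - 13326 = (12368 + 1/(-118 - 11012)) - 13326 = (12368 + 1/(-11130)) - 13326 = (12368 - 1/11130) - 13326 = 137655839/11130 - 13326 = -10662541/11130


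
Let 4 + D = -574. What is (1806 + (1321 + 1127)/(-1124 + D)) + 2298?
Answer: 3491280/851 ≈ 4102.6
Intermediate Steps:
D = -578 (D = -4 - 574 = -578)
(1806 + (1321 + 1127)/(-1124 + D)) + 2298 = (1806 + (1321 + 1127)/(-1124 - 578)) + 2298 = (1806 + 2448/(-1702)) + 2298 = (1806 + 2448*(-1/1702)) + 2298 = (1806 - 1224/851) + 2298 = 1535682/851 + 2298 = 3491280/851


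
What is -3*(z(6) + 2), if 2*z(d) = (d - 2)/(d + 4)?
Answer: -33/5 ≈ -6.6000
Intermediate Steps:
z(d) = (-2 + d)/(2*(4 + d)) (z(d) = ((d - 2)/(d + 4))/2 = ((-2 + d)/(4 + d))/2 = (-2 + d)/(2*(4 + d)))
-3*(z(6) + 2) = -3*((-2 + 6)/(2*(4 + 6)) + 2) = -3*((1/2)*4/10 + 2) = -3*((1/2)*(1/10)*4 + 2) = -3*(1/5 + 2) = -3*11/5 = -33/5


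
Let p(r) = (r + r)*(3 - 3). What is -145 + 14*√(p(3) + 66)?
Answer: -145 + 14*√66 ≈ -31.263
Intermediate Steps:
p(r) = 0 (p(r) = (2*r)*0 = 0)
-145 + 14*√(p(3) + 66) = -145 + 14*√(0 + 66) = -145 + 14*√66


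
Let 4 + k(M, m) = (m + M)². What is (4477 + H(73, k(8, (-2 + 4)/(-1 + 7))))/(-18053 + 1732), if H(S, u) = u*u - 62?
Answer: -704536/1322001 ≈ -0.53293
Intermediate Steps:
k(M, m) = -4 + (M + m)² (k(M, m) = -4 + (m + M)² = -4 + (M + m)²)
H(S, u) = -62 + u² (H(S, u) = u² - 62 = -62 + u²)
(4477 + H(73, k(8, (-2 + 4)/(-1 + 7))))/(-18053 + 1732) = (4477 + (-62 + (-4 + (8 + (-2 + 4)/(-1 + 7))²)²))/(-18053 + 1732) = (4477 + (-62 + (-4 + (8 + 2/6)²)²))/(-16321) = (4477 + (-62 + (-4 + (8 + 2*(⅙))²)²))*(-1/16321) = (4477 + (-62 + (-4 + (8 + ⅓)²)²))*(-1/16321) = (4477 + (-62 + (-4 + (25/3)²)²))*(-1/16321) = (4477 + (-62 + (-4 + 625/9)²))*(-1/16321) = (4477 + (-62 + (589/9)²))*(-1/16321) = (4477 + (-62 + 346921/81))*(-1/16321) = (4477 + 341899/81)*(-1/16321) = (704536/81)*(-1/16321) = -704536/1322001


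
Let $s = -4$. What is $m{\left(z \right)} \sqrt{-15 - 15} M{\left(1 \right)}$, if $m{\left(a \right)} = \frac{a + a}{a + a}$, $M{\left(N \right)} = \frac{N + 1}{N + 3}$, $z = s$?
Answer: $\frac{i \sqrt{30}}{2} \approx 2.7386 i$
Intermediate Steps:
$z = -4$
$M{\left(N \right)} = \frac{1 + N}{3 + N}$
$m{\left(a \right)} = 1$ ($m{\left(a \right)} = \frac{2 a}{2 a} = 2 a \frac{1}{2 a} = 1$)
$m{\left(z \right)} \sqrt{-15 - 15} M{\left(1 \right)} = 1 \sqrt{-15 - 15} \frac{1 + 1}{3 + 1} = 1 \sqrt{-30} \cdot \frac{1}{4} \cdot 2 = 1 i \sqrt{30} \cdot \frac{1}{4} \cdot 2 = i \sqrt{30} \cdot \frac{1}{2} = \frac{i \sqrt{30}}{2}$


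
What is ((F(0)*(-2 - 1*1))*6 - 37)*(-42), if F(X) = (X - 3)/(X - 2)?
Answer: 2688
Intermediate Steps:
F(X) = (-3 + X)/(-2 + X)
((F(0)*(-2 - 1*1))*6 - 37)*(-42) = ((((-3 + 0)/(-2 + 0))*(-2 - 1*1))*6 - 37)*(-42) = (((-3/(-2))*(-2 - 1))*6 - 37)*(-42) = ((-1/2*(-3)*(-3))*6 - 37)*(-42) = (((3/2)*(-3))*6 - 37)*(-42) = (-9/2*6 - 37)*(-42) = (-27 - 37)*(-42) = -64*(-42) = 2688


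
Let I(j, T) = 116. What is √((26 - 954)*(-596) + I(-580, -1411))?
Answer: 2*√138301 ≈ 743.78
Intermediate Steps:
√((26 - 954)*(-596) + I(-580, -1411)) = √((26 - 954)*(-596) + 116) = √(-928*(-596) + 116) = √(553088 + 116) = √553204 = 2*√138301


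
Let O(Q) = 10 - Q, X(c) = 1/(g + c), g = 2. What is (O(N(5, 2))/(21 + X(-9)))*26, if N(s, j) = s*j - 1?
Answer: 91/73 ≈ 1.2466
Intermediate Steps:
N(s, j) = -1 + j*s (N(s, j) = j*s - 1 = -1 + j*s)
X(c) = 1/(2 + c)
(O(N(5, 2))/(21 + X(-9)))*26 = ((10 - (-1 + 2*5))/(21 + 1/(2 - 9)))*26 = ((10 - (-1 + 10))/(21 + 1/(-7)))*26 = ((10 - 1*9)/(21 - ⅐))*26 = ((10 - 9)/(146/7))*26 = ((7/146)*1)*26 = (7/146)*26 = 91/73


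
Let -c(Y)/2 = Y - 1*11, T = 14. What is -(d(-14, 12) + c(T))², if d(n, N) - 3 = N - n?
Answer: -529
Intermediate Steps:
d(n, N) = 3 + N - n (d(n, N) = 3 + (N - n) = 3 + N - n)
c(Y) = 22 - 2*Y (c(Y) = -2*(Y - 1*11) = -2*(Y - 11) = -2*(-11 + Y) = 22 - 2*Y)
-(d(-14, 12) + c(T))² = -((3 + 12 - 1*(-14)) + (22 - 2*14))² = -((3 + 12 + 14) + (22 - 28))² = -(29 - 6)² = -1*23² = -1*529 = -529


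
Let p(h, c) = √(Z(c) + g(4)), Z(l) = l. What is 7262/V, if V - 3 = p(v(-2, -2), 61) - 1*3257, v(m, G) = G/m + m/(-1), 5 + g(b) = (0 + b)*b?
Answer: -5907637/2647111 - 10893*√2/2647111 ≈ -2.2375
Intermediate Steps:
g(b) = -5 + b² (g(b) = -5 + (0 + b)*b = -5 + b*b = -5 + b²)
v(m, G) = -m + G/m (v(m, G) = G/m + m*(-1) = G/m - m = -m + G/m)
p(h, c) = √(11 + c) (p(h, c) = √(c + (-5 + 4²)) = √(c + (-5 + 16)) = √(c + 11) = √(11 + c))
V = -3254 + 6*√2 (V = 3 + (√(11 + 61) - 1*3257) = 3 + (√72 - 3257) = 3 + (6*√2 - 3257) = 3 + (-3257 + 6*√2) = -3254 + 6*√2 ≈ -3245.5)
7262/V = 7262/(-3254 + 6*√2)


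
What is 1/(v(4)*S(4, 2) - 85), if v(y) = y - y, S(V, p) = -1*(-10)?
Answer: -1/85 ≈ -0.011765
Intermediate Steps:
S(V, p) = 10
v(y) = 0
1/(v(4)*S(4, 2) - 85) = 1/(0*10 - 85) = 1/(0 - 85) = 1/(-85) = -1/85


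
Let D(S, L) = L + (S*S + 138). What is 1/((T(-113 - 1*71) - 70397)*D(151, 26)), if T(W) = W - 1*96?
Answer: -1/1623097305 ≈ -6.1611e-10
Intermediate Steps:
T(W) = -96 + W (T(W) = W - 96 = -96 + W)
D(S, L) = 138 + L + S**2 (D(S, L) = L + (S**2 + 138) = L + (138 + S**2) = 138 + L + S**2)
1/((T(-113 - 1*71) - 70397)*D(151, 26)) = 1/(((-96 + (-113 - 1*71)) - 70397)*(138 + 26 + 151**2)) = 1/(((-96 + (-113 - 71)) - 70397)*(138 + 26 + 22801)) = 1/((-96 - 184) - 70397*22965) = (1/22965)/(-280 - 70397) = (1/22965)/(-70677) = -1/70677*1/22965 = -1/1623097305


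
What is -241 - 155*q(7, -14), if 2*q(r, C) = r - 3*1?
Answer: -551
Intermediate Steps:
q(r, C) = -3/2 + r/2 (q(r, C) = (r - 3*1)/2 = (r - 3)/2 = (-3 + r)/2 = -3/2 + r/2)
-241 - 155*q(7, -14) = -241 - 155*(-3/2 + (½)*7) = -241 - 155*(-3/2 + 7/2) = -241 - 155*2 = -241 - 310 = -551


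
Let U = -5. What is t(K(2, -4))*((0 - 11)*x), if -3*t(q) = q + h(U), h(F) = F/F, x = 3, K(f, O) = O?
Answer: -33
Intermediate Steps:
h(F) = 1
t(q) = -⅓ - q/3 (t(q) = -(q + 1)/3 = -(1 + q)/3 = -⅓ - q/3)
t(K(2, -4))*((0 - 11)*x) = (-⅓ - ⅓*(-4))*((0 - 11)*3) = (-⅓ + 4/3)*(-11*3) = 1*(-33) = -33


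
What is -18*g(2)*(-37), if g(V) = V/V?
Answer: 666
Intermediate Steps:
g(V) = 1
-18*g(2)*(-37) = -18*1*(-37) = -18*(-37) = 666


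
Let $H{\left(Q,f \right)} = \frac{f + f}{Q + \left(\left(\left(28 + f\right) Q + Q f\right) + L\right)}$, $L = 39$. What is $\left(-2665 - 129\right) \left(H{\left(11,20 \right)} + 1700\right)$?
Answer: $- \frac{1895226080}{399} \approx -4.7499 \cdot 10^{6}$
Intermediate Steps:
$H{\left(Q,f \right)} = \frac{2 f}{39 + Q + Q f + Q \left(28 + f\right)}$ ($H{\left(Q,f \right)} = \frac{f + f}{Q + \left(\left(\left(28 + f\right) Q + Q f\right) + 39\right)} = \frac{2 f}{Q + \left(\left(Q \left(28 + f\right) + Q f\right) + 39\right)} = \frac{2 f}{Q + \left(\left(Q f + Q \left(28 + f\right)\right) + 39\right)} = \frac{2 f}{Q + \left(39 + Q f + Q \left(28 + f\right)\right)} = \frac{2 f}{39 + Q + Q f + Q \left(28 + f\right)}$)
$\left(-2665 - 129\right) \left(H{\left(11,20 \right)} + 1700\right) = \left(-2665 - 129\right) \left(2 \cdot 20 \frac{1}{39 + 29 \cdot 11 + 2 \cdot 11 \cdot 20} + 1700\right) = - 2794 \left(2 \cdot 20 \frac{1}{39 + 319 + 440} + 1700\right) = - 2794 \left(2 \cdot 20 \cdot \frac{1}{798} + 1700\right) = - 2794 \left(\frac{20}{399} + 1700\right) = \left(-2794\right) \frac{678320}{399} = - \frac{1895226080}{399}$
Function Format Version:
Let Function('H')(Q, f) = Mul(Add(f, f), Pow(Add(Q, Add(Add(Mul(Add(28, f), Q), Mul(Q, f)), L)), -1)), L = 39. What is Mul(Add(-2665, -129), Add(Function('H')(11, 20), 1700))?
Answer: Rational(-1895226080, 399) ≈ -4.7499e+6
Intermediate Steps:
Function('H')(Q, f) = Mul(2, f, Pow(Add(39, Q, Mul(Q, f), Mul(Q, Add(28, f))), -1)) (Function('H')(Q, f) = Mul(Add(f, f), Pow(Add(Q, Add(Add(Mul(Add(28, f), Q), Mul(Q, f)), 39)), -1)) = Mul(Mul(2, f), Pow(Add(Q, Add(Add(Mul(Q, Add(28, f)), Mul(Q, f)), 39)), -1)) = Mul(Mul(2, f), Pow(Add(Q, Add(Add(Mul(Q, f), Mul(Q, Add(28, f))), 39)), -1)) = Mul(Mul(2, f), Pow(Add(Q, Add(39, Mul(Q, f), Mul(Q, Add(28, f)))), -1)) = Mul(Mul(2, f), Pow(Add(39, Q, Mul(Q, f), Mul(Q, Add(28, f))), -1)) = Mul(2, f, Pow(Add(39, Q, Mul(Q, f), Mul(Q, Add(28, f))), -1)))
Mul(Add(-2665, -129), Add(Function('H')(11, 20), 1700)) = Mul(Add(-2665, -129), Add(Mul(2, 20, Pow(Add(39, Mul(29, 11), Mul(2, 11, 20)), -1)), 1700)) = Mul(-2794, Add(Mul(2, 20, Pow(Add(39, 319, 440), -1)), 1700)) = Mul(-2794, Add(Mul(2, 20, Pow(798, -1)), 1700)) = Mul(-2794, Add(Mul(2, 20, Rational(1, 798)), 1700)) = Mul(-2794, Add(Rational(20, 399), 1700)) = Mul(-2794, Rational(678320, 399)) = Rational(-1895226080, 399)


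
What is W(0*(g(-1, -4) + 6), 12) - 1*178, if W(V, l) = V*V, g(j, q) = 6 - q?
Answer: -178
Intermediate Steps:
W(V, l) = V²
W(0*(g(-1, -4) + 6), 12) - 1*178 = (0*((6 - 1*(-4)) + 6))² - 1*178 = (0*((6 + 4) + 6))² - 178 = (0*(10 + 6))² - 178 = (0*16)² - 178 = 0² - 178 = 0 - 178 = -178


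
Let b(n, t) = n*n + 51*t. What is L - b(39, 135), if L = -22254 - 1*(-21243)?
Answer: -9417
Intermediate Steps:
L = -1011 (L = -22254 + 21243 = -1011)
b(n, t) = n² + 51*t
L - b(39, 135) = -1011 - (39² + 51*135) = -1011 - (1521 + 6885) = -1011 - 1*8406 = -1011 - 8406 = -9417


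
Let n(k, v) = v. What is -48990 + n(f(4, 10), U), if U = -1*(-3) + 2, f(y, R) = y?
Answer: -48985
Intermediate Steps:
U = 5 (U = 3 + 2 = 5)
-48990 + n(f(4, 10), U) = -48990 + 5 = -48985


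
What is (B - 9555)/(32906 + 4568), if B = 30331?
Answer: 10388/18737 ≈ 0.55441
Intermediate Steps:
(B - 9555)/(32906 + 4568) = (30331 - 9555)/(32906 + 4568) = 20776/37474 = 20776*(1/37474) = 10388/18737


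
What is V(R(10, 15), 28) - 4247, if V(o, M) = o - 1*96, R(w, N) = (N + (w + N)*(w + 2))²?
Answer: 94882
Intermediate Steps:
R(w, N) = (N + (2 + w)*(N + w))² (R(w, N) = (N + (N + w)*(2 + w))² = (N + (2 + w)*(N + w))²)
V(o, M) = -96 + o (V(o, M) = o - 96 = -96 + o)
V(R(10, 15), 28) - 4247 = (-96 + (10² + 2*10 + 3*15 + 15*10)²) - 4247 = (-96 + (100 + 20 + 45 + 150)²) - 4247 = (-96 + 315²) - 4247 = (-96 + 99225) - 4247 = 99129 - 4247 = 94882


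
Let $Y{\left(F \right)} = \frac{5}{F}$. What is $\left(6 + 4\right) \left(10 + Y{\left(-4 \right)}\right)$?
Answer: $\frac{175}{2} \approx 87.5$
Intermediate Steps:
$\left(6 + 4\right) \left(10 + Y{\left(-4 \right)}\right) = \left(6 + 4\right) \left(10 + \frac{5}{-4}\right) = 10 \left(10 + 5 \left(- \frac{1}{4}\right)\right) = 10 \left(10 - \frac{5}{4}\right) = 10 \cdot \frac{35}{4} = \frac{175}{2}$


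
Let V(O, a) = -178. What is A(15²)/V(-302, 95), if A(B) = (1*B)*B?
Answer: -50625/178 ≈ -284.41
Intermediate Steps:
A(B) = B² (A(B) = B*B = B²)
A(15²)/V(-302, 95) = (15²)²/(-178) = 225²*(-1/178) = 50625*(-1/178) = -50625/178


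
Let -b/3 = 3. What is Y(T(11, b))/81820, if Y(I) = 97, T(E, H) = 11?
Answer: 97/81820 ≈ 0.0011855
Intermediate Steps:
b = -9 (b = -3*3 = -9)
Y(T(11, b))/81820 = 97/81820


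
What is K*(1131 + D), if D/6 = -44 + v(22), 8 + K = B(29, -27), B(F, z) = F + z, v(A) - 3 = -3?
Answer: -5202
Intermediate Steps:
v(A) = 0 (v(A) = 3 - 3 = 0)
K = -6 (K = -8 + (29 - 27) = -8 + 2 = -6)
D = -264 (D = 6*(-44 + 0) = 6*(-44) = -264)
K*(1131 + D) = -6*(1131 - 264) = -6*867 = -5202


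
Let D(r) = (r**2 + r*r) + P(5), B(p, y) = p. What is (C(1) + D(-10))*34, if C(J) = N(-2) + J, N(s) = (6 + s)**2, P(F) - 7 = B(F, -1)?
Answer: 7786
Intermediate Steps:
P(F) = 7 + F
C(J) = 16 + J (C(J) = (6 - 2)**2 + J = 4**2 + J = 16 + J)
D(r) = 12 + 2*r**2 (D(r) = (r**2 + r*r) + (7 + 5) = (r**2 + r**2) + 12 = 2*r**2 + 12 = 12 + 2*r**2)
(C(1) + D(-10))*34 = ((16 + 1) + (12 + 2*(-10)**2))*34 = (17 + (12 + 2*100))*34 = (17 + (12 + 200))*34 = (17 + 212)*34 = 229*34 = 7786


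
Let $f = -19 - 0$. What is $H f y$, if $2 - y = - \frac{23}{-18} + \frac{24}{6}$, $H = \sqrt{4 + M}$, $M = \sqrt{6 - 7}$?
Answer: $\frac{1121 \sqrt{4 + i}}{18} \approx 125.51 + 15.451 i$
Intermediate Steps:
$M = i$ ($M = \sqrt{-1} = i \approx 1.0 i$)
$f = -19$ ($f = -19 + 0 = -19$)
$H = \sqrt{4 + i} \approx 2.0153 + 0.2481 i$
$y = - \frac{59}{18}$ ($y = 2 - \left(- \frac{23}{-18} + \frac{24}{6}\right) = 2 - \left(\left(-23\right) \left(- \frac{1}{18}\right) + 24 \cdot \frac{1}{6}\right) = 2 - \left(\frac{23}{18} + 4\right) = 2 - \frac{95}{18} = - \frac{59}{18} \approx -3.2778$)
$H f y = \sqrt{4 + i} \left(-19\right) \left(- \frac{59}{18}\right) = - 19 \sqrt{4 + i} \left(- \frac{59}{18}\right) = \frac{1121 \sqrt{4 + i}}{18}$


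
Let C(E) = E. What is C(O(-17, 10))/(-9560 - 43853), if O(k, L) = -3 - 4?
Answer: 7/53413 ≈ 0.00013105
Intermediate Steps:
O(k, L) = -7
C(O(-17, 10))/(-9560 - 43853) = -7/(-9560 - 43853) = -7/(-53413) = -7*(-1/53413) = 7/53413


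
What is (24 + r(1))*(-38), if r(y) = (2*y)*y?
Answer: -988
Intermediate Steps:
r(y) = 2*y²
(24 + r(1))*(-38) = (24 + 2*1²)*(-38) = (24 + 2*1)*(-38) = (24 + 2)*(-38) = 26*(-38) = -988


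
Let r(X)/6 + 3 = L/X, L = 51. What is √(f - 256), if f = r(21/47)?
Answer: 2*√5033/7 ≈ 20.270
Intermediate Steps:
r(X) = -18 + 306/X (r(X) = -18 + 6*(51/X) = -18 + 306/X)
f = 4668/7 (f = -18 + 306/((21/47)) = -18 + 306/((21*(1/47))) = -18 + 306/(21/47) = -18 + 306*(47/21) = -18 + 4794/7 = 4668/7 ≈ 666.86)
√(f - 256) = √(4668/7 - 256) = √(2876/7) = 2*√5033/7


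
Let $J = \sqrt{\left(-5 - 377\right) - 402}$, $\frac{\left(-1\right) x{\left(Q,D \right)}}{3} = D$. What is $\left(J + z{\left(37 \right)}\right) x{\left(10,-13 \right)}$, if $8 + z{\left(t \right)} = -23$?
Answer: $-1209 + 1092 i \approx -1209.0 + 1092.0 i$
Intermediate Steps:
$x{\left(Q,D \right)} = - 3 D$
$J = 28 i$ ($J = \sqrt{-382 - 402} = \sqrt{-784} = 28 i \approx 28.0 i$)
$z{\left(t \right)} = -31$ ($z{\left(t \right)} = -8 - 23 = -31$)
$\left(J + z{\left(37 \right)}\right) x{\left(10,-13 \right)} = \left(28 i - 31\right) \left(\left(-3\right) \left(-13\right)\right) = \left(-31 + 28 i\right) 39 = -1209 + 1092 i$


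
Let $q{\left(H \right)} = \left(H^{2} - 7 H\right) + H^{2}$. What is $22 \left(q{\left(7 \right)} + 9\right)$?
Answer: $1276$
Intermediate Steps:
$q{\left(H \right)} = - 7 H + 2 H^{2}$
$22 \left(q{\left(7 \right)} + 9\right) = 22 \left(7 \left(-7 + 2 \cdot 7\right) + 9\right) = 22 \left(7 \left(-7 + 14\right) + 9\right) = 22 \left(7 \cdot 7 + 9\right) = 22 \left(49 + 9\right) = 22 \cdot 58 = 1276$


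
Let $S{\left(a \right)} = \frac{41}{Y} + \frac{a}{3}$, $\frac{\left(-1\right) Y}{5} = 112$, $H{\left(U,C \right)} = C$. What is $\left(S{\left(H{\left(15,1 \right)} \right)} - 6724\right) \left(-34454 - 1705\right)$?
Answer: $\frac{136149277799}{560} \approx 2.4312 \cdot 10^{8}$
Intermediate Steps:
$Y = -560$ ($Y = \left(-5\right) 112 = -560$)
$S{\left(a \right)} = - \frac{41}{560} + \frac{a}{3}$ ($S{\left(a \right)} = \frac{41}{-560} + \frac{a}{3} = 41 \left(- \frac{1}{560}\right) + a \frac{1}{3} = - \frac{41}{560} + \frac{a}{3}$)
$\left(S{\left(H{\left(15,1 \right)} \right)} - 6724\right) \left(-34454 - 1705\right) = \left(\left(- \frac{41}{560} + \frac{1}{3} \cdot 1\right) - 6724\right) \left(-34454 - 1705\right) = \left(\left(- \frac{41}{560} + \frac{1}{3}\right) - 6724\right) \left(-36159\right) = \left(\frac{437}{1680} - 6724\right) \left(-36159\right) = \left(- \frac{11295883}{1680}\right) \left(-36159\right) = \frac{136149277799}{560}$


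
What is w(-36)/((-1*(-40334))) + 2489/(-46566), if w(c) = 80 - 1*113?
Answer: -25482001/469548261 ≈ -0.054269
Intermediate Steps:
w(c) = -33 (w(c) = 80 - 113 = -33)
w(-36)/((-1*(-40334))) + 2489/(-46566) = -33/((-1*(-40334))) + 2489/(-46566) = -33/40334 + 2489*(-1/46566) = -33*1/40334 - 2489/46566 = -33/40334 - 2489/46566 = -25482001/469548261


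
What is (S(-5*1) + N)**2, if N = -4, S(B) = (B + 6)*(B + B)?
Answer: 196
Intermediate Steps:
S(B) = 2*B*(6 + B) (S(B) = (6 + B)*(2*B) = 2*B*(6 + B))
(S(-5*1) + N)**2 = (2*(-5*1)*(6 - 5*1) - 4)**2 = (2*(-5)*(6 - 5) - 4)**2 = (2*(-5)*1 - 4)**2 = (-10 - 4)**2 = (-14)**2 = 196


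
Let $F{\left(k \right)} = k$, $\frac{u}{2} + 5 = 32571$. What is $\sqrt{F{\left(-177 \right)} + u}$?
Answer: $\sqrt{64955} \approx 254.86$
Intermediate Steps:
$u = 65132$ ($u = -10 + 2 \cdot 32571 = -10 + 65142 = 65132$)
$\sqrt{F{\left(-177 \right)} + u} = \sqrt{-177 + 65132} = \sqrt{64955}$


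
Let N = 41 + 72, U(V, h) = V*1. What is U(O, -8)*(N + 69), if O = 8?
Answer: 1456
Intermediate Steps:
U(V, h) = V
N = 113
U(O, -8)*(N + 69) = 8*(113 + 69) = 8*182 = 1456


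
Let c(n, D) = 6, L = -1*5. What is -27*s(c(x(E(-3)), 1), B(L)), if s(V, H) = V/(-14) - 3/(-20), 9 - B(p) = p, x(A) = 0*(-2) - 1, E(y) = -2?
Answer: 1053/140 ≈ 7.5214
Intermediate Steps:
x(A) = -1 (x(A) = 0 - 1 = -1)
L = -5
B(p) = 9 - p
s(V, H) = 3/20 - V/14 (s(V, H) = V*(-1/14) - 3*(-1/20) = -V/14 + 3/20 = 3/20 - V/14)
-27*s(c(x(E(-3)), 1), B(L)) = -27*(3/20 - 1/14*6) = -27*(3/20 - 3/7) = -27*(-39/140) = 1053/140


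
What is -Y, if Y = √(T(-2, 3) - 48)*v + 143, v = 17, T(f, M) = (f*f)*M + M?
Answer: -143 - 17*I*√33 ≈ -143.0 - 97.658*I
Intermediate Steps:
T(f, M) = M + M*f² (T(f, M) = f²*M + M = M*f² + M = M + M*f²)
Y = 143 + 17*I*√33 (Y = √(3*(1 + (-2)²) - 48)*17 + 143 = √(3*(1 + 4) - 48)*17 + 143 = √(3*5 - 48)*17 + 143 = √(15 - 48)*17 + 143 = √(-33)*17 + 143 = (I*√33)*17 + 143 = 17*I*√33 + 143 = 143 + 17*I*√33 ≈ 143.0 + 97.658*I)
-Y = -(143 + 17*I*√33) = -143 - 17*I*√33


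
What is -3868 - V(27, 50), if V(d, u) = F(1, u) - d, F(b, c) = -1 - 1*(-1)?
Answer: -3841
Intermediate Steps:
F(b, c) = 0 (F(b, c) = -1 + 1 = 0)
V(d, u) = -d (V(d, u) = 0 - d = -d)
-3868 - V(27, 50) = -3868 - (-1)*27 = -3868 - 1*(-27) = -3868 + 27 = -3841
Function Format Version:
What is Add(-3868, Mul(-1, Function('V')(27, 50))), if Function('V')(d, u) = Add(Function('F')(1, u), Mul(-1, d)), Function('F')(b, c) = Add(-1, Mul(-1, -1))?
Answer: -3841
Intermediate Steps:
Function('F')(b, c) = 0 (Function('F')(b, c) = Add(-1, 1) = 0)
Function('V')(d, u) = Mul(-1, d) (Function('V')(d, u) = Add(0, Mul(-1, d)) = Mul(-1, d))
Add(-3868, Mul(-1, Function('V')(27, 50))) = Add(-3868, Mul(-1, Mul(-1, 27))) = Add(-3868, Mul(-1, -27)) = Add(-3868, 27) = -3841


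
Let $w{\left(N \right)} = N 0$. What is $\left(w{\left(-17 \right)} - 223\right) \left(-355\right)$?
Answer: $79165$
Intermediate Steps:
$w{\left(N \right)} = 0$
$\left(w{\left(-17 \right)} - 223\right) \left(-355\right) = \left(0 - 223\right) \left(-355\right) = \left(-223\right) \left(-355\right) = 79165$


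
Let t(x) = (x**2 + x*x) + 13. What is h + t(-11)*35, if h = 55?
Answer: 8980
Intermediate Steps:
t(x) = 13 + 2*x**2 (t(x) = (x**2 + x**2) + 13 = 2*x**2 + 13 = 13 + 2*x**2)
h + t(-11)*35 = 55 + (13 + 2*(-11)**2)*35 = 55 + (13 + 2*121)*35 = 55 + (13 + 242)*35 = 55 + 255*35 = 55 + 8925 = 8980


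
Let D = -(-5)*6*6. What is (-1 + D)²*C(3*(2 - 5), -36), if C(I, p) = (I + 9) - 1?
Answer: -32041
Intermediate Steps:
D = 180 (D = -5*(-6)*6 = 30*6 = 180)
C(I, p) = 8 + I (C(I, p) = (9 + I) - 1 = 8 + I)
(-1 + D)²*C(3*(2 - 5), -36) = (-1 + 180)²*(8 + 3*(2 - 5)) = 179²*(8 + 3*(-3)) = 32041*(8 - 9) = 32041*(-1) = -32041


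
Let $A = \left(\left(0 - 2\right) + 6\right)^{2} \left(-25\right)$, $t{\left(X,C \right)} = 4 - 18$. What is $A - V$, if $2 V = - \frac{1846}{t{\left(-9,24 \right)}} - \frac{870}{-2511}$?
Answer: $- \frac{5461781}{11718} \approx -466.1$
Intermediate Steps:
$t{\left(X,C \right)} = -14$ ($t{\left(X,C \right)} = 4 - 18 = -14$)
$V = \frac{774581}{11718}$ ($V = \frac{- \frac{1846}{-14} - \frac{870}{-2511}}{2} = \frac{\left(-1846\right) \left(- \frac{1}{14}\right) - - \frac{290}{837}}{2} = \frac{\frac{923}{7} + \frac{290}{837}}{2} = \frac{1}{2} \cdot \frac{774581}{5859} = \frac{774581}{11718} \approx 66.102$)
$A = -400$ ($A = \left(\left(0 - 2\right) + 6\right)^{2} \left(-25\right) = \left(-2 + 6\right)^{2} \left(-25\right) = 4^{2} \left(-25\right) = 16 \left(-25\right) = -400$)
$A - V = -400 - \frac{774581}{11718} = - \frac{5461781}{11718}$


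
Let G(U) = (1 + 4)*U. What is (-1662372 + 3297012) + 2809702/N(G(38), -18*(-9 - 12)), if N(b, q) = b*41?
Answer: 6368327651/3895 ≈ 1.6350e+6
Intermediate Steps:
G(U) = 5*U
N(b, q) = 41*b
(-1662372 + 3297012) + 2809702/N(G(38), -18*(-9 - 12)) = (-1662372 + 3297012) + 2809702/((41*(5*38))) = 1634640 + 2809702/((41*190)) = 1634640 + 2809702/7790 = 1634640 + 2809702*(1/7790) = 1634640 + 1404851/3895 = 6368327651/3895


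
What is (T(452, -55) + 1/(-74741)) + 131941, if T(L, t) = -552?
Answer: 9820145248/74741 ≈ 1.3139e+5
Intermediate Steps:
(T(452, -55) + 1/(-74741)) + 131941 = (-552 + 1/(-74741)) + 131941 = (-552 - 1/74741) + 131941 = -41257033/74741 + 131941 = 9820145248/74741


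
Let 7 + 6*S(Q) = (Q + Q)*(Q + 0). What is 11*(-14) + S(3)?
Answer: -913/6 ≈ -152.17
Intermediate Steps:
S(Q) = -7/6 + Q²/3 (S(Q) = -7/6 + ((Q + Q)*(Q + 0))/6 = -7/6 + ((2*Q)*Q)/6 = -7/6 + (2*Q²)/6 = -7/6 + Q²/3)
11*(-14) + S(3) = 11*(-14) + (-7/6 + (⅓)*3²) = -154 + (-7/6 + (⅓)*9) = -154 + (-7/6 + 3) = -154 + 11/6 = -913/6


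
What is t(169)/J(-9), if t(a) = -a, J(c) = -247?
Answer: 13/19 ≈ 0.68421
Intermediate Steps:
t(169)/J(-9) = -1*169/(-247) = -169*(-1/247) = 13/19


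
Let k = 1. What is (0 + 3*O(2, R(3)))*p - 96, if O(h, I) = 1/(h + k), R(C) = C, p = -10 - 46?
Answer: -152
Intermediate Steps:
p = -56
O(h, I) = 1/(1 + h) (O(h, I) = 1/(h + 1) = 1/(1 + h))
(0 + 3*O(2, R(3)))*p - 96 = (0 + 3/(1 + 2))*(-56) - 96 = (0 + 3/3)*(-56) - 96 = (0 + 3*(⅓))*(-56) - 96 = (0 + 1)*(-56) - 96 = 1*(-56) - 96 = -56 - 96 = -152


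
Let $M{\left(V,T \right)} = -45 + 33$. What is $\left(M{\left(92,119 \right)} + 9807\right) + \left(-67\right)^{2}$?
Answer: $14284$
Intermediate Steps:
$M{\left(V,T \right)} = -12$
$\left(M{\left(92,119 \right)} + 9807\right) + \left(-67\right)^{2} = \left(-12 + 9807\right) + \left(-67\right)^{2} = 9795 + 4489 = 14284$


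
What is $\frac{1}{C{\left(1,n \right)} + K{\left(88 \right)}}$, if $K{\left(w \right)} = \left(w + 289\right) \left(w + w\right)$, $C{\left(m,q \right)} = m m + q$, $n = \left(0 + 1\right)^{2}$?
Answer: $\frac{1}{66354} \approx 1.5071 \cdot 10^{-5}$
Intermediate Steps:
$n = 1$ ($n = 1^{2} = 1$)
$C{\left(m,q \right)} = q + m^{2}$ ($C{\left(m,q \right)} = m^{2} + q = q + m^{2}$)
$K{\left(w \right)} = 2 w \left(289 + w\right)$ ($K{\left(w \right)} = \left(289 + w\right) 2 w = 2 w \left(289 + w\right)$)
$\frac{1}{C{\left(1,n \right)} + K{\left(88 \right)}} = \frac{1}{\left(1 + 1^{2}\right) + 2 \cdot 88 \left(289 + 88\right)} = \frac{1}{\left(1 + 1\right) + 2 \cdot 88 \cdot 377} = \frac{1}{2 + 66352} = \frac{1}{66354}$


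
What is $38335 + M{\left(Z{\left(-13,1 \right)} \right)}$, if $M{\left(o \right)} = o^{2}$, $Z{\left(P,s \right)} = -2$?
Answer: $38339$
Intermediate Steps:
$38335 + M{\left(Z{\left(-13,1 \right)} \right)} = 38335 + \left(-2\right)^{2} = 38335 + 4 = 38339$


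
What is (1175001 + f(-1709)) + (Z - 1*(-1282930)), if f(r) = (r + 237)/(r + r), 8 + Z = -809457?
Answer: 2817229130/1709 ≈ 1.6485e+6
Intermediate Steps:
Z = -809465 (Z = -8 - 809457 = -809465)
f(r) = (237 + r)/(2*r) (f(r) = (237 + r)/((2*r)) = (237 + r)*(1/(2*r)) = (237 + r)/(2*r))
(1175001 + f(-1709)) + (Z - 1*(-1282930)) = (1175001 + (½)*(237 - 1709)/(-1709)) + (-809465 - 1*(-1282930)) = (1175001 + (½)*(-1/1709)*(-1472)) + (-809465 + 1282930) = (1175001 + 736/1709) + 473465 = 2008077445/1709 + 473465 = 2817229130/1709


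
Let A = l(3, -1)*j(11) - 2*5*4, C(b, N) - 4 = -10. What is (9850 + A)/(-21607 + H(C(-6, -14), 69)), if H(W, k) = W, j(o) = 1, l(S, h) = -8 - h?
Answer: -9803/21613 ≈ -0.45357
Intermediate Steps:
C(b, N) = -6 (C(b, N) = 4 - 10 = -6)
A = -47 (A = (-8 - 1*(-1))*1 - 2*5*4 = (-8 + 1)*1 - 10*4 = -7*1 - 40 = -7 - 40 = -47)
(9850 + A)/(-21607 + H(C(-6, -14), 69)) = (9850 - 47)/(-21607 - 6) = 9803/(-21613) = 9803*(-1/21613) = -9803/21613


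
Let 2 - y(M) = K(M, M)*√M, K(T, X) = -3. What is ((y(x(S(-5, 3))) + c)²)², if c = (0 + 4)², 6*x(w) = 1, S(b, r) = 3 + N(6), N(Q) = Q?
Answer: (36 + √6)⁴/16 ≈ 1.3660e+5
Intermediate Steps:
S(b, r) = 9 (S(b, r) = 3 + 6 = 9)
x(w) = ⅙ (x(w) = (⅙)*1 = ⅙)
c = 16 (c = 4² = 16)
y(M) = 2 + 3*√M (y(M) = 2 - (-3)*√M = 2 + 3*√M)
((y(x(S(-5, 3))) + c)²)² = (((2 + 3*√(⅙)) + 16)²)² = (((2 + 3*(√6/6)) + 16)²)² = (((2 + √6/2) + 16)²)² = ((18 + √6/2)²)² = (18 + √6/2)⁴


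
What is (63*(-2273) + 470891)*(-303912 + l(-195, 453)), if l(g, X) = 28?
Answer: -99580355728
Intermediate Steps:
(63*(-2273) + 470891)*(-303912 + l(-195, 453)) = (63*(-2273) + 470891)*(-303912 + 28) = (-143199 + 470891)*(-303884) = 327692*(-303884) = -99580355728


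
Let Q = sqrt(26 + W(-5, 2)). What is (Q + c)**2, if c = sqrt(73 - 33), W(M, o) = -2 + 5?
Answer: 69 + 4*sqrt(290) ≈ 137.12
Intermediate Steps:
W(M, o) = 3
c = 2*sqrt(10) (c = sqrt(40) = 2*sqrt(10) ≈ 6.3246)
Q = sqrt(29) (Q = sqrt(26 + 3) = sqrt(29) ≈ 5.3852)
(Q + c)**2 = (sqrt(29) + 2*sqrt(10))**2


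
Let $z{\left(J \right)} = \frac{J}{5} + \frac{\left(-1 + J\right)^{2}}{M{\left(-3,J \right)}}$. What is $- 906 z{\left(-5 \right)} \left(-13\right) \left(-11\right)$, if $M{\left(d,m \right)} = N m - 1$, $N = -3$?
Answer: $- \frac{1425138}{7} \approx -2.0359 \cdot 10^{5}$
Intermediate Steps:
$M{\left(d,m \right)} = -1 - 3 m$ ($M{\left(d,m \right)} = - 3 m - 1 = -1 - 3 m$)
$z{\left(J \right)} = \frac{J}{5} + \frac{\left(-1 + J\right)^{2}}{-1 - 3 J}$
$- 906 z{\left(-5 \right)} \left(-13\right) \left(-11\right) = - 906 \frac{-5 - 2 \left(-5\right)^{2} + 11 \left(-5\right)}{5 \left(1 + 3 \left(-5\right)\right)} \left(-13\right) \left(-11\right) = - 906 \frac{-5 - 50 - 55}{5 \left(1 - 15\right)} \left(-13\right) \left(-11\right) = - 906 \frac{-5 - 50 - 55}{5 \left(-14\right)} \left(-13\right) \left(-11\right) = - 906 \cdot \frac{1}{5} \left(- \frac{1}{14}\right) \left(-110\right) \left(-13\right) \left(-11\right) = - 906 \cdot \frac{11}{7} \left(-13\right) \left(-11\right) = - 906 \left(\left(- \frac{143}{7}\right) \left(-11\right)\right) = \left(-906\right) \frac{1573}{7} = - \frac{1425138}{7}$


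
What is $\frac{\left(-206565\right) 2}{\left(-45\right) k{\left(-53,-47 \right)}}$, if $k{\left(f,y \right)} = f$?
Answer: $- \frac{27542}{159} \approx -173.22$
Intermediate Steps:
$\frac{\left(-206565\right) 2}{\left(-45\right) k{\left(-53,-47 \right)}} = \frac{\left(-206565\right) 2}{\left(-45\right) \left(-53\right)} = - \frac{413130}{2385} = \left(-413130\right) \frac{1}{2385} = - \frac{27542}{159}$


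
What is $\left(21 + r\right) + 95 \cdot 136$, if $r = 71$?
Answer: $13012$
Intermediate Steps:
$\left(21 + r\right) + 95 \cdot 136 = \left(21 + 71\right) + 95 \cdot 136 = 92 + 12920 = 13012$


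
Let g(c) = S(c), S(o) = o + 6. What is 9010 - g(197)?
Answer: 8807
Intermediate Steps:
S(o) = 6 + o
g(c) = 6 + c
9010 - g(197) = 9010 - (6 + 197) = 9010 - 1*203 = 9010 - 203 = 8807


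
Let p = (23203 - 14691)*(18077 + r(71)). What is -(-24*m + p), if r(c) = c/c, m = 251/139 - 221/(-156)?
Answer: -21389300354/139 ≈ -1.5388e+8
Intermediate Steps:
m = 5375/1668 (m = 251*(1/139) - 221*(-1/156) = 251/139 + 17/12 = 5375/1668 ≈ 3.2224)
r(c) = 1
p = 153879936 (p = (23203 - 14691)*(18077 + 1) = 8512*18078 = 153879936)
-(-24*m + p) = -(-24*5375/1668 + 153879936) = -(-10750/139 + 153879936) = -1*21389300354/139 = -21389300354/139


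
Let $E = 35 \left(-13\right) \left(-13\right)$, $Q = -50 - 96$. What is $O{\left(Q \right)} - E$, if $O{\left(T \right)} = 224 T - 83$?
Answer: $-38702$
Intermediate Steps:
$Q = -146$ ($Q = -50 - 96 = -146$)
$E = 5915$ ($E = \left(-455\right) \left(-13\right) = 5915$)
$O{\left(T \right)} = -83 + 224 T$
$O{\left(Q \right)} - E = \left(-83 + 224 \left(-146\right)\right) - 5915 = \left(-83 - 32704\right) - 5915 = -32787 - 5915 = -38702$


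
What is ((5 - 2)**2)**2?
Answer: 81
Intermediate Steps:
((5 - 2)**2)**2 = (3**2)**2 = 9**2 = 81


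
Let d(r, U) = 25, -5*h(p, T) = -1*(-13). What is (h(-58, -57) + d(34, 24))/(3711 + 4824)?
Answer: 112/42675 ≈ 0.0026245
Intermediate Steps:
h(p, T) = -13/5 (h(p, T) = -(-1)*(-13)/5 = -⅕*13 = -13/5)
(h(-58, -57) + d(34, 24))/(3711 + 4824) = (-13/5 + 25)/(3711 + 4824) = (112/5)/8535 = (112/5)*(1/8535) = 112/42675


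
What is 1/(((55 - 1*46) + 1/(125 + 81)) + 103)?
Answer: 206/23073 ≈ 0.0089282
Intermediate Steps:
1/(((55 - 1*46) + 1/(125 + 81)) + 103) = 1/(((55 - 46) + 1/206) + 103) = 1/((9 + 1/206) + 103) = 1/(1855/206 + 103) = 1/(23073/206) = 206/23073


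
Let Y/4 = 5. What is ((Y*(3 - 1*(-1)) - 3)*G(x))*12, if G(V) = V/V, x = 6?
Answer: 924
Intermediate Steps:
Y = 20 (Y = 4*5 = 20)
G(V) = 1
((Y*(3 - 1*(-1)) - 3)*G(x))*12 = ((20*(3 - 1*(-1)) - 3)*1)*12 = ((20*(3 + 1) - 3)*1)*12 = ((20*4 - 3)*1)*12 = ((80 - 3)*1)*12 = (77*1)*12 = 77*12 = 924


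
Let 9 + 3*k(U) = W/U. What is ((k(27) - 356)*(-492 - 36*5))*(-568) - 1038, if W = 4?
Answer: -3699298426/27 ≈ -1.3701e+8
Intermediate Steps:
k(U) = -3 + 4/(3*U) (k(U) = -3 + (4/U)/3 = -3 + 4/(3*U))
((k(27) - 356)*(-492 - 36*5))*(-568) - 1038 = (((-3 + (4/3)/27) - 356)*(-492 - 36*5))*(-568) - 1038 = (((-3 + (4/3)*(1/27)) - 356)*(-492 - 180))*(-568) - 1038 = (((-3 + 4/81) - 356)*(-672))*(-568) - 1038 = ((-239/81 - 356)*(-672))*(-568) - 1038 = -29075/81*(-672)*(-568) - 1038 = (6512800/27)*(-568) - 1038 = -3699270400/27 - 1038 = -3699298426/27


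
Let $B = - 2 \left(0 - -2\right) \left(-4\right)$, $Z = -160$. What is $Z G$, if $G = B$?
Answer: $-2560$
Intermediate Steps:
$B = 16$ ($B = - 2 \left(0 + 2\right) \left(-4\right) = \left(-2\right) 2 \left(-4\right) = \left(-4\right) \left(-4\right) = 16$)
$G = 16$
$Z G = \left(-160\right) 16 = -2560$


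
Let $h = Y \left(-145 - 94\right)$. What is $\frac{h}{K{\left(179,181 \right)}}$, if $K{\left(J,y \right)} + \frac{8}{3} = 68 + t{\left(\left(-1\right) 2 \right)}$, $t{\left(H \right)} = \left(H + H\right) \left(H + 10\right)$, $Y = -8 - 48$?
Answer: $\frac{10038}{25} \approx 401.52$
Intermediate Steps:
$Y = -56$
$t{\left(H \right)} = 2 H \left(10 + H\right)$
$h = 13384$ ($h = - 56 \left(-145 - 94\right) = \left(-56\right) \left(-239\right) = 13384$)
$K{\left(J,y \right)} = \frac{100}{3}$ ($K{\left(J,y \right)} = - \frac{8}{3} + \left(68 + 2 \left(\left(-1\right) 2\right) \left(10 - 2\right)\right) = - \frac{8}{3} + \left(68 + 2 \left(-2\right) \left(10 - 2\right)\right) = - \frac{8}{3} + \left(68 + 2 \left(-2\right) 8\right) = - \frac{8}{3} + \left(68 - 32\right) = - \frac{8}{3} + 36 = \frac{100}{3}$)
$\frac{h}{K{\left(179,181 \right)}} = \frac{13384}{\frac{100}{3}} = 13384 \cdot \frac{3}{100} = \frac{10038}{25}$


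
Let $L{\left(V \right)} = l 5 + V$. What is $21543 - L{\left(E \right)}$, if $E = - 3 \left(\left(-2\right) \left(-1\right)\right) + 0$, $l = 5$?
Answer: $21524$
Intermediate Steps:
$E = -6$ ($E = \left(-3\right) 2 + 0 = -6 + 0 = -6$)
$L{\left(V \right)} = 25 + V$ ($L{\left(V \right)} = 5 \cdot 5 + V = 25 + V$)
$21543 - L{\left(E \right)} = 21543 - \left(25 - 6\right) = 21543 - 19 = 21524$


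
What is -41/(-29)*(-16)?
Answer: -656/29 ≈ -22.621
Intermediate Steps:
-41/(-29)*(-16) = -41*(-1/29)*(-16) = (41/29)*(-16) = -656/29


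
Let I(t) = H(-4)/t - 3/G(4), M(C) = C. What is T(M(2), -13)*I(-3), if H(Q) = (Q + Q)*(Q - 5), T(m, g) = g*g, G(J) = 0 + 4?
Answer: -16731/4 ≈ -4182.8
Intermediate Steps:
G(J) = 4
T(m, g) = g**2
H(Q) = 2*Q*(-5 + Q) (H(Q) = (2*Q)*(-5 + Q) = 2*Q*(-5 + Q))
I(t) = -3/4 + 72/t (I(t) = (2*(-4)*(-5 - 4))/t - 3/4 = (2*(-4)*(-9))/t - 3*1/4 = 72/t - 3/4 = -3/4 + 72/t)
T(M(2), -13)*I(-3) = (-13)**2*(-3/4 + 72/(-3)) = 169*(-3/4 + 72*(-1/3)) = 169*(-3/4 - 24) = 169*(-99/4) = -16731/4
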